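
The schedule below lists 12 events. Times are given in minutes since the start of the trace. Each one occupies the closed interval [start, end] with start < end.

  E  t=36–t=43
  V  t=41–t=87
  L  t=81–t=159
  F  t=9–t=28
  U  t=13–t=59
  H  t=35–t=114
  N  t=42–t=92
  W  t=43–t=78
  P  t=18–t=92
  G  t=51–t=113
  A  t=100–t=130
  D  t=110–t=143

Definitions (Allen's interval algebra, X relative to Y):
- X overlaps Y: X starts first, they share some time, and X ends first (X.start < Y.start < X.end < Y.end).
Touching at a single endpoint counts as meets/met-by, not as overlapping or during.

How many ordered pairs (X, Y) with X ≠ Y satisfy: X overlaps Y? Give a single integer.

Checking all 132 ordered pairs for relation 'overlaps'; matching pairs in alphabetical order:
(A, D): A overlaps D ✓
(E, N): E overlaps N ✓
(E, V): E overlaps V ✓
(F, P): F overlaps P ✓
(F, U): F overlaps U ✓
(G, A): G overlaps A ✓
(G, D): G overlaps D ✓
(G, L): G overlaps L ✓
(H, A): H overlaps A ✓
(H, D): H overlaps D ✓
(H, L): H overlaps L ✓
(N, G): N overlaps G ✓
(N, L): N overlaps L ✓
(P, G): P overlaps G ✓
(P, H): P overlaps H ✓
(P, L): P overlaps L ✓
(U, G): U overlaps G ✓
(U, H): U overlaps H ✓
(U, N): U overlaps N ✓
(U, P): U overlaps P ✓
(U, V): U overlaps V ✓
(U, W): U overlaps W ✓
(V, G): V overlaps G ✓
(V, L): V overlaps L ✓
... plus 2 further pairs not listed.
Count: 26.

26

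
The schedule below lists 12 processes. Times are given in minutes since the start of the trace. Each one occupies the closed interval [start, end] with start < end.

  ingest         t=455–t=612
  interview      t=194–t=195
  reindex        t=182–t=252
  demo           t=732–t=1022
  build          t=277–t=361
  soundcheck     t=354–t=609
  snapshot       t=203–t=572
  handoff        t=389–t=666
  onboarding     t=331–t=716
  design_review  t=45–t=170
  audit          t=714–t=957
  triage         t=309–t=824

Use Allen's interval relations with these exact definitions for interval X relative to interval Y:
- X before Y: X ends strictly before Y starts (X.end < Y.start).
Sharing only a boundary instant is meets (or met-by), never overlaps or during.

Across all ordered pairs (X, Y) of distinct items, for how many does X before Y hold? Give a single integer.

41

Checking all 132 ordered pairs for relation 'before'; matching pairs in alphabetical order:
(build, audit): build before audit ✓
(build, demo): build before demo ✓
(build, handoff): build before handoff ✓
(build, ingest): build before ingest ✓
(design_review, audit): design_review before audit ✓
(design_review, build): design_review before build ✓
(design_review, demo): design_review before demo ✓
(design_review, handoff): design_review before handoff ✓
(design_review, ingest): design_review before ingest ✓
(design_review, interview): design_review before interview ✓
(design_review, onboarding): design_review before onboarding ✓
(design_review, reindex): design_review before reindex ✓
(design_review, snapshot): design_review before snapshot ✓
(design_review, soundcheck): design_review before soundcheck ✓
(design_review, triage): design_review before triage ✓
(handoff, audit): handoff before audit ✓
(handoff, demo): handoff before demo ✓
(ingest, audit): ingest before audit ✓
(ingest, demo): ingest before demo ✓
(interview, audit): interview before audit ✓
(interview, build): interview before build ✓
(interview, demo): interview before demo ✓
(interview, handoff): interview before handoff ✓
(interview, ingest): interview before ingest ✓
... plus 17 further pairs not listed.
Count: 41.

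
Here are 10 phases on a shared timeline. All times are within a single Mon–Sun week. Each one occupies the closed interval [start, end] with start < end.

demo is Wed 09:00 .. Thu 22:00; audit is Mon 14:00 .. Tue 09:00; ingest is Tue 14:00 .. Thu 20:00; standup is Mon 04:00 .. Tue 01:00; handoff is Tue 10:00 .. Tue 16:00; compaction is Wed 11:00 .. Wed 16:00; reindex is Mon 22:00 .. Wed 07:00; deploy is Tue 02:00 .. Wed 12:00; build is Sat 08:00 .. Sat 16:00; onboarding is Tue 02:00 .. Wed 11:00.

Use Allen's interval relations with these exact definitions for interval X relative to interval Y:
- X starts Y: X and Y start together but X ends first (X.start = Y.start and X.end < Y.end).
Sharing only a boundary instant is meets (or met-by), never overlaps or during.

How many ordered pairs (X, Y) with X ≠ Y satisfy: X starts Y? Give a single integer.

1

Checking all 90 ordered pairs for relation 'starts'; matching pairs in alphabetical order:
(onboarding, deploy): onboarding starts deploy ✓
Count: 1.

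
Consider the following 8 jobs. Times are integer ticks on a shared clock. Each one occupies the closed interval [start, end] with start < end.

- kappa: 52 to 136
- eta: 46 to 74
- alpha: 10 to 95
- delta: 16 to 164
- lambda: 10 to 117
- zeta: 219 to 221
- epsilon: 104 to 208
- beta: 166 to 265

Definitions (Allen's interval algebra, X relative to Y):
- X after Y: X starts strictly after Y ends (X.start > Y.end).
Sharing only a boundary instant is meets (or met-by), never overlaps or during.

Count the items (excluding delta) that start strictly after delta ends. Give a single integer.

Target delta = [16, 164].
alpha [10, 95] → overlaps → no.
beta [166, 265] → after → counts.
epsilon [104, 208] → overlapped-by → no.
eta [46, 74] → during → no.
kappa [52, 136] → during → no.
lambda [10, 117] → overlaps → no.
zeta [219, 221] → after → counts.
Total: 2.

2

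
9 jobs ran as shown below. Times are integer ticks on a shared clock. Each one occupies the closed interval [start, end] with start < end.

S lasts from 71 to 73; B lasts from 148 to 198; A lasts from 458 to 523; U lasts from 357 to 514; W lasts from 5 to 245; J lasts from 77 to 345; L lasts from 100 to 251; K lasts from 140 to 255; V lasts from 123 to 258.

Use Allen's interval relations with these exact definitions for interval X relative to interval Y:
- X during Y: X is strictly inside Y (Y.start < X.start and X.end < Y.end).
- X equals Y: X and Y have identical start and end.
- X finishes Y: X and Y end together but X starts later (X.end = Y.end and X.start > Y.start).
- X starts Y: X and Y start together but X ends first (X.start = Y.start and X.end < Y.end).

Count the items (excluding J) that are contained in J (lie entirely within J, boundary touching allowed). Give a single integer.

4

Target J = [77, 345].
A [458, 523] → after → no.
B [148, 198] → during → counts.
K [140, 255] → during → counts.
L [100, 251] → during → counts.
S [71, 73] → before → no.
U [357, 514] → after → no.
V [123, 258] → during → counts.
W [5, 245] → overlaps → no.
Total: 4.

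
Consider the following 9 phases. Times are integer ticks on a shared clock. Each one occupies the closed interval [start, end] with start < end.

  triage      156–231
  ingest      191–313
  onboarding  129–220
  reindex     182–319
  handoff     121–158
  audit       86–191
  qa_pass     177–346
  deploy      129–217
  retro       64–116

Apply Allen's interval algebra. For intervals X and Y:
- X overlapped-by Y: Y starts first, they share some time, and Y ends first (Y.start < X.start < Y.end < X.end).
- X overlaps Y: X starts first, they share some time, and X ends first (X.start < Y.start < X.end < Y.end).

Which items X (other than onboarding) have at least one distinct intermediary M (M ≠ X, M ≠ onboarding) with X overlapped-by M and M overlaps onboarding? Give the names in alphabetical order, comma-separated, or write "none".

deploy, qa_pass, reindex, triage

Target onboarding = [129, 220].
Intermediaries M with M overlaps onboarding: audit, handoff.
Via audit — items with X overlapped-by audit: deploy, qa_pass, reindex, triage.
Via handoff — items with X overlapped-by handoff: deploy, triage.
Union: deploy, qa_pass, reindex, triage.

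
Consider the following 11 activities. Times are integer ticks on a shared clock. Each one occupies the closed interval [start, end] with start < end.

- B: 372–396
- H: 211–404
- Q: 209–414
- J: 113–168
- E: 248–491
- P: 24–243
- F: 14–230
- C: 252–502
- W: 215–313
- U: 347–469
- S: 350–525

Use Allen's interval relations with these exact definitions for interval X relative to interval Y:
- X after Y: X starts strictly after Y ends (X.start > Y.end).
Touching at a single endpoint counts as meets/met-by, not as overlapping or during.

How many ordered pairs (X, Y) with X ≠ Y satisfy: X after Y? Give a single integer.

21

Checking all 110 ordered pairs for relation 'after'; matching pairs in alphabetical order:
(B, F): B after F ✓
(B, J): B after J ✓
(B, P): B after P ✓
(B, W): B after W ✓
(C, F): C after F ✓
(C, J): C after J ✓
(C, P): C after P ✓
(E, F): E after F ✓
(E, J): E after J ✓
(E, P): E after P ✓
(H, J): H after J ✓
(Q, J): Q after J ✓
(S, F): S after F ✓
(S, J): S after J ✓
(S, P): S after P ✓
(S, W): S after W ✓
(U, F): U after F ✓
(U, J): U after J ✓
(U, P): U after P ✓
(U, W): U after W ✓
(W, J): W after J ✓
Count: 21.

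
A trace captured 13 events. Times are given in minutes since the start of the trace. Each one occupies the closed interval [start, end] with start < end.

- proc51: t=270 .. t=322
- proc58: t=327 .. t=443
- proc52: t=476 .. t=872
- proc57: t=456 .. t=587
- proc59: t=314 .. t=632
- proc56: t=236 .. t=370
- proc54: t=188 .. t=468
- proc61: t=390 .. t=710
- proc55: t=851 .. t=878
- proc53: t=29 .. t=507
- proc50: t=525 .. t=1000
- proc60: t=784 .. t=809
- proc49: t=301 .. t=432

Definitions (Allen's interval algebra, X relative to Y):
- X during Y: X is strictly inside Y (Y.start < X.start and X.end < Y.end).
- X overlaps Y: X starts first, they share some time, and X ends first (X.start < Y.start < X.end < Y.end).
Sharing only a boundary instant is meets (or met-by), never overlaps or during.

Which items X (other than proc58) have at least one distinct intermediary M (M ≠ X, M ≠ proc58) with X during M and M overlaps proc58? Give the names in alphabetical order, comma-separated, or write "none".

Target proc58 = [t=327, t=443].
Intermediaries M with M overlaps proc58: proc49, proc56.
Via proc49 — items with X during proc49: none.
Via proc56 — items with X during proc56: proc51.
Union: proc51.

proc51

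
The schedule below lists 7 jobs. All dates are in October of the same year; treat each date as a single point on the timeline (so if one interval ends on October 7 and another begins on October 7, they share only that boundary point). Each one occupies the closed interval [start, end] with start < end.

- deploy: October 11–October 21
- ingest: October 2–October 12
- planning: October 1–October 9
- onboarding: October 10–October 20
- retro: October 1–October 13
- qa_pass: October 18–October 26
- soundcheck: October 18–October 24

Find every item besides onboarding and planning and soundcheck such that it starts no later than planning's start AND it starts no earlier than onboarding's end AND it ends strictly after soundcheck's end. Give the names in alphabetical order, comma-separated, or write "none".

none

Conditions: its start is no later than planning's start (X.start <= October 1) AND its start is no earlier than onboarding's end (X.start >= October 20) AND its end is strictly after soundcheck's end (X.end > October 24).
deploy: start October 11 <= October 1? ✗; start October 11 >= October 20? ✗; end October 21 > October 24? ✗ → no.
ingest: start October 2 <= October 1? ✗; start October 2 >= October 20? ✗; end October 12 > October 24? ✗ → no.
qa_pass: start October 18 <= October 1? ✗; start October 18 >= October 20? ✗; end October 26 > October 24? ✓ → no.
retro: start October 1 <= October 1? ✓; start October 1 >= October 20? ✗; end October 13 > October 24? ✗ → no.
Result: none.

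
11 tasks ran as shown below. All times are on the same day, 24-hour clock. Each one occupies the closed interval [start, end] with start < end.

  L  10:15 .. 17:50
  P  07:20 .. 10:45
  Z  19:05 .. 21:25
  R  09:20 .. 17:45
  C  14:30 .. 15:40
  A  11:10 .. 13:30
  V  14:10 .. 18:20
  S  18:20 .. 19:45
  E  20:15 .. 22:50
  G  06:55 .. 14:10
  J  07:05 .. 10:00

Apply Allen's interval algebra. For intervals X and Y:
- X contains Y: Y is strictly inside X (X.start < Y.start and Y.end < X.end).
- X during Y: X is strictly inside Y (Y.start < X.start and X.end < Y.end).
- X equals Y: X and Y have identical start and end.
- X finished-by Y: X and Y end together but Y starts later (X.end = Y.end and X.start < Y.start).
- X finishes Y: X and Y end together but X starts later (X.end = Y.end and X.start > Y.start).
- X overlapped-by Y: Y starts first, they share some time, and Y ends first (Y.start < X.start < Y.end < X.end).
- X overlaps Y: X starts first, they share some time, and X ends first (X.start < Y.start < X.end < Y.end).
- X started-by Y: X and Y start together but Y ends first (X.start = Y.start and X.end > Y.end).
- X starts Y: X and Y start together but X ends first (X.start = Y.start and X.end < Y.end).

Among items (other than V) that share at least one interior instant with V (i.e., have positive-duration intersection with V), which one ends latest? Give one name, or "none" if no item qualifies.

L

Target V = [14:10, 18:20].
A [11:10, 13:30] → before → excluded.
C [14:30, 15:40] → during → candidate.
E [20:15, 22:50] → after → excluded.
G [06:55, 14:10] → meets → excluded.
J [07:05, 10:00] → before → excluded.
L [10:15, 17:50] → overlaps → candidate.
P [07:20, 10:45] → before → excluded.
R [09:20, 17:45] → overlaps → candidate.
S [18:20, 19:45] → met-by → excluded.
Z [19:05, 21:25] → after → excluded.
Among candidates, latest end is 17:50 → L.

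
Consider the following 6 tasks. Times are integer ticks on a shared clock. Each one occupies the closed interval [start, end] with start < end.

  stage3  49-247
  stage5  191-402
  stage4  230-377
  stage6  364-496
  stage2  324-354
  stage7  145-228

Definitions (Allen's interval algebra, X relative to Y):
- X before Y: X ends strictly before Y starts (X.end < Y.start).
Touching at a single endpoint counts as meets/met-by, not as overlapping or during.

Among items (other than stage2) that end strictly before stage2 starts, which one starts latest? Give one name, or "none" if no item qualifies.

stage7

Target stage2 = [324, 354].
stage3 [49, 247] → before → candidate.
stage4 [230, 377] → contains → excluded.
stage5 [191, 402] → contains → excluded.
stage6 [364, 496] → after → excluded.
stage7 [145, 228] → before → candidate.
Among candidates, latest start is 145 → stage7.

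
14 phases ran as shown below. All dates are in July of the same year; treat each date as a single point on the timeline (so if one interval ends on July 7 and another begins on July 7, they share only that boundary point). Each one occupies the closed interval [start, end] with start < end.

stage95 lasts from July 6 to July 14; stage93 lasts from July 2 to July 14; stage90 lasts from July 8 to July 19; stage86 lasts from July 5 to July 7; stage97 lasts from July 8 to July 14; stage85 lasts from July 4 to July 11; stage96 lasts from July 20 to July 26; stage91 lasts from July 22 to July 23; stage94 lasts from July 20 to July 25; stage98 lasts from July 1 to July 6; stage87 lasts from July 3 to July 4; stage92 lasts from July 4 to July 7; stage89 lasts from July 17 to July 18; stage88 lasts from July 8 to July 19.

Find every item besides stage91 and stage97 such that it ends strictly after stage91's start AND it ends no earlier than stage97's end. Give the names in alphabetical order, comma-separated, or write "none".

Conditions: its end is strictly after stage91's start (X.end > July 22) AND its end is no earlier than stage97's end (X.end >= July 14).
stage85: end July 11 > July 22? ✗; end July 11 >= July 14? ✗ → no.
stage86: end July 7 > July 22? ✗; end July 7 >= July 14? ✗ → no.
stage87: end July 4 > July 22? ✗; end July 4 >= July 14? ✗ → no.
stage88: end July 19 > July 22? ✗; end July 19 >= July 14? ✓ → no.
stage89: end July 18 > July 22? ✗; end July 18 >= July 14? ✓ → no.
stage90: end July 19 > July 22? ✗; end July 19 >= July 14? ✓ → no.
stage92: end July 7 > July 22? ✗; end July 7 >= July 14? ✗ → no.
stage93: end July 14 > July 22? ✗; end July 14 >= July 14? ✓ → no.
stage94: end July 25 > July 22? ✓; end July 25 >= July 14? ✓ → yes.
stage95: end July 14 > July 22? ✗; end July 14 >= July 14? ✓ → no.
stage96: end July 26 > July 22? ✓; end July 26 >= July 14? ✓ → yes.
stage98: end July 6 > July 22? ✗; end July 6 >= July 14? ✗ → no.
Result: stage94, stage96.

stage94, stage96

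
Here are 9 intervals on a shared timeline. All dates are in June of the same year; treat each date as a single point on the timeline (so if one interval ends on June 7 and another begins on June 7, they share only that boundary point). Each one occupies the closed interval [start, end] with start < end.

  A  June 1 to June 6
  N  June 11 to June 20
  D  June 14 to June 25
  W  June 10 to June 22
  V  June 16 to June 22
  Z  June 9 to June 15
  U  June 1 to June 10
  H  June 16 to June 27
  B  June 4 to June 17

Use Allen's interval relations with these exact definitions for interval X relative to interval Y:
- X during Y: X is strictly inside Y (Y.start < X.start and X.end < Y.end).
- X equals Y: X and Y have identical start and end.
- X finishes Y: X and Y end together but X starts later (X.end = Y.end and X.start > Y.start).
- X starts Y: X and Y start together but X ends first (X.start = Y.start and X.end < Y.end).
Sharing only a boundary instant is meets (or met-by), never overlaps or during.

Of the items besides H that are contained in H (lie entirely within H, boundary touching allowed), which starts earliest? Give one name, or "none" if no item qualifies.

V

Target H = [June 16, June 27].
A [June 1, June 6] → before → excluded.
B [June 4, June 17] → overlaps → excluded.
D [June 14, June 25] → overlaps → excluded.
N [June 11, June 20] → overlaps → excluded.
U [June 1, June 10] → before → excluded.
V [June 16, June 22] → starts → candidate.
W [June 10, June 22] → overlaps → excluded.
Z [June 9, June 15] → before → excluded.
Among candidates, earliest start is June 16 → V.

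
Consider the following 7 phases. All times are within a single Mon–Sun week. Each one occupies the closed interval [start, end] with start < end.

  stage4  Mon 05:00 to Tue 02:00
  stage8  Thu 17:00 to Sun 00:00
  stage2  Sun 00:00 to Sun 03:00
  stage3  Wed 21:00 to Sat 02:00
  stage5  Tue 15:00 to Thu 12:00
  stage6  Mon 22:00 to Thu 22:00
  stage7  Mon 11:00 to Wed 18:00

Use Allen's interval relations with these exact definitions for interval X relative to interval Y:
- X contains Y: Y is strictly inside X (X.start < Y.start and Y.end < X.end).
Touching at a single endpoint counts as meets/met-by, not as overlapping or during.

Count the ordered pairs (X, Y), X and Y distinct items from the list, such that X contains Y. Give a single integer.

1

Checking all 42 ordered pairs for relation 'contains'; matching pairs in alphabetical order:
(stage6, stage5): stage6 contains stage5 ✓
Count: 1.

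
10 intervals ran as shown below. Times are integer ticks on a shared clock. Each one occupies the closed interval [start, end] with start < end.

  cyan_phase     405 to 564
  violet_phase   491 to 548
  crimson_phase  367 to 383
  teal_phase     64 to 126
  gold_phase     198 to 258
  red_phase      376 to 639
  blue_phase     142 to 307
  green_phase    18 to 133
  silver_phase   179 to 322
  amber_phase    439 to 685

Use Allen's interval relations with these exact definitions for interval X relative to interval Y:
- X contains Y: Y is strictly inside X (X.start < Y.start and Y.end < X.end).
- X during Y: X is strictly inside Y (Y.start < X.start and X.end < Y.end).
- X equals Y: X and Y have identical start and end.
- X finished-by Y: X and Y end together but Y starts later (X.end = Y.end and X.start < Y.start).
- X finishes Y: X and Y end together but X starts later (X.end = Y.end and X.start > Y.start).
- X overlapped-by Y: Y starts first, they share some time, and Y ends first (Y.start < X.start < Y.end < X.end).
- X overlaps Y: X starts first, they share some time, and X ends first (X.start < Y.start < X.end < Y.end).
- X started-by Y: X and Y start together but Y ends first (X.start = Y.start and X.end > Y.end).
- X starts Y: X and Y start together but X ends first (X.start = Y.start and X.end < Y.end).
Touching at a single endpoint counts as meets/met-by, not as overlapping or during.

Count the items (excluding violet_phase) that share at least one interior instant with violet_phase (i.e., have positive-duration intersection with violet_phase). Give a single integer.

Target violet_phase = [491, 548].
amber_phase [439, 685] → contains → counts.
blue_phase [142, 307] → before → no.
crimson_phase [367, 383] → before → no.
cyan_phase [405, 564] → contains → counts.
gold_phase [198, 258] → before → no.
green_phase [18, 133] → before → no.
red_phase [376, 639] → contains → counts.
silver_phase [179, 322] → before → no.
teal_phase [64, 126] → before → no.
Total: 3.

3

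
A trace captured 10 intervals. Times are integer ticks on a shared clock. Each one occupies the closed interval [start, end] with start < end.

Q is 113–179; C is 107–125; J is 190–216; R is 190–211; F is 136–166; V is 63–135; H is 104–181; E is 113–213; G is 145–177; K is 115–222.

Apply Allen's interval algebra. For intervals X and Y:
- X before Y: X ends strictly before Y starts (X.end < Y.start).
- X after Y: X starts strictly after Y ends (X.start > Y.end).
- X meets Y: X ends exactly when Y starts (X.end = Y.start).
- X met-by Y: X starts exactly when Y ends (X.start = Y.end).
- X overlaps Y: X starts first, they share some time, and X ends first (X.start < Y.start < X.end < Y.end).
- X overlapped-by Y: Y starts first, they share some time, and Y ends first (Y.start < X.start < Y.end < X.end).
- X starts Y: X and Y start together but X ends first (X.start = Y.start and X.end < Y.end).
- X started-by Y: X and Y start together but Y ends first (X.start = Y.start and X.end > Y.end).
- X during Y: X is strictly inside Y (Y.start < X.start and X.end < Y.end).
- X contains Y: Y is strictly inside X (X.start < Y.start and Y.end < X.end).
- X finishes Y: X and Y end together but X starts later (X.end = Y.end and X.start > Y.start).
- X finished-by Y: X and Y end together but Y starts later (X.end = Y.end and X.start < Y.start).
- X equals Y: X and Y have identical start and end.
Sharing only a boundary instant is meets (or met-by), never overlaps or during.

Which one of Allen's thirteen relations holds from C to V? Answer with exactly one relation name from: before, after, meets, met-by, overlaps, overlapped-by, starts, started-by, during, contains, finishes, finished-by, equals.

C = [107, 125]; V = [63, 135].
Compare endpoints: C.start > V.start, C.start < V.end, C.end > V.start, C.end < V.end.
That pattern is 'during'.

during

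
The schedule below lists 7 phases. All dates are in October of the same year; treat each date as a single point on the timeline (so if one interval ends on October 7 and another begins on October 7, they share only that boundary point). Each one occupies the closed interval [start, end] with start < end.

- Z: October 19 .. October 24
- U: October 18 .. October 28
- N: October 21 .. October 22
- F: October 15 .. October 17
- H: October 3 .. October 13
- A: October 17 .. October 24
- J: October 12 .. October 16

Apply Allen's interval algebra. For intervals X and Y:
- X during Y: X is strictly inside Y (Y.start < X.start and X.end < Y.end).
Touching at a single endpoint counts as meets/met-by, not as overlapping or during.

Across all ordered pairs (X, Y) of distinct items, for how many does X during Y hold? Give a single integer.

4

Checking all 42 ordered pairs for relation 'during'; matching pairs in alphabetical order:
(N, A): N during A ✓
(N, U): N during U ✓
(N, Z): N during Z ✓
(Z, U): Z during U ✓
Count: 4.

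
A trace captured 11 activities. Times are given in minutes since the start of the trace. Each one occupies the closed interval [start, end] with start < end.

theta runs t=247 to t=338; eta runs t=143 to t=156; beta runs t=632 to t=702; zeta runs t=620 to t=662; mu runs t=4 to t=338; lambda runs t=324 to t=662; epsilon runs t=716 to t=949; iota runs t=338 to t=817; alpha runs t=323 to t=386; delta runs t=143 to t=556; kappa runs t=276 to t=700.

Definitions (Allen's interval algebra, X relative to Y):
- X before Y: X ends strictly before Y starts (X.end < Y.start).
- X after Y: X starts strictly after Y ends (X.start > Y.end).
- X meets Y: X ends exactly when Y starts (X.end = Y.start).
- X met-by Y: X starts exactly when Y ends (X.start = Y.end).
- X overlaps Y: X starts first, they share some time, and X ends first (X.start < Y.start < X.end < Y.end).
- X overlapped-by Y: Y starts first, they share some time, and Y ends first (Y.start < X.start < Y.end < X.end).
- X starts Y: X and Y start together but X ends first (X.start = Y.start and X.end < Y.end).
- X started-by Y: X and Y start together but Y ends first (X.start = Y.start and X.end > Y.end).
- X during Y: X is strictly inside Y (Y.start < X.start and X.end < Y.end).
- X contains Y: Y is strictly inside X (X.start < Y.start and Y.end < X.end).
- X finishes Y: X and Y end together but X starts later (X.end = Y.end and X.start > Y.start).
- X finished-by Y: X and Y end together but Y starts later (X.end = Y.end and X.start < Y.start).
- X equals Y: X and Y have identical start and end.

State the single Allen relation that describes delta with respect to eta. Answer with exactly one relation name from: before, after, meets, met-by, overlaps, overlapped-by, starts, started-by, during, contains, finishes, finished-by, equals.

delta = [t=143, t=556]; eta = [t=143, t=156].
Compare endpoints: delta.start = eta.start, delta.start < eta.end, delta.end > eta.start, delta.end > eta.end.
That pattern is 'started-by'.

started-by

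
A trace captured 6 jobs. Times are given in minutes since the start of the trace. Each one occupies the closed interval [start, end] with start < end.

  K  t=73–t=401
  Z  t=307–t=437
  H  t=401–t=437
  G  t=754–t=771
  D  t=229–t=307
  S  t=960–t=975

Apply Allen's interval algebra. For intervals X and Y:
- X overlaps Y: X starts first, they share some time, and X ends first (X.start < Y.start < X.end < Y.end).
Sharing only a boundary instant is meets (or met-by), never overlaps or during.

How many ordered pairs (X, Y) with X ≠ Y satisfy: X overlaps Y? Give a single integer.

Checking all 30 ordered pairs for relation 'overlaps'; matching pairs in alphabetical order:
(K, Z): K overlaps Z ✓
Count: 1.

1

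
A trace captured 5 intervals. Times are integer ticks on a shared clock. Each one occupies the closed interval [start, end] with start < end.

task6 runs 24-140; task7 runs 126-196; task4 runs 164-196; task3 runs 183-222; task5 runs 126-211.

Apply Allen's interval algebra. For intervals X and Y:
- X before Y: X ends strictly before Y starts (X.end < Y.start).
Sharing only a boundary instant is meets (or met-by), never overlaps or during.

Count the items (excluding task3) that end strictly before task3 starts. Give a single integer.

1

Target task3 = [183, 222].
task4 [164, 196] → overlaps → no.
task5 [126, 211] → overlaps → no.
task6 [24, 140] → before → counts.
task7 [126, 196] → overlaps → no.
Total: 1.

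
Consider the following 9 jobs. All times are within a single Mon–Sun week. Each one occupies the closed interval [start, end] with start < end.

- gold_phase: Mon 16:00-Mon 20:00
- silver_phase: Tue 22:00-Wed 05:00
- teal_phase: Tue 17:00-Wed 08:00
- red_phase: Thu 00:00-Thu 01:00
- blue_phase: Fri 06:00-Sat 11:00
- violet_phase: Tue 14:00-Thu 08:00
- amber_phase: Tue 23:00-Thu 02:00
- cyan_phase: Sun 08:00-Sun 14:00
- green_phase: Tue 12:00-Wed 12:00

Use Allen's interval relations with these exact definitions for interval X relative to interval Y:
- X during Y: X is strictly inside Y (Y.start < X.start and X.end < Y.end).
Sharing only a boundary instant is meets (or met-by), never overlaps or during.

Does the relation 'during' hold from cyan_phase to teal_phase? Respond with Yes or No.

cyan_phase = [Sun 08:00, Sun 14:00], teal_phase = [Tue 17:00, Wed 08:00].
Actual relation of cyan_phase to teal_phase: after.
Asked whether 'during' holds → No.

No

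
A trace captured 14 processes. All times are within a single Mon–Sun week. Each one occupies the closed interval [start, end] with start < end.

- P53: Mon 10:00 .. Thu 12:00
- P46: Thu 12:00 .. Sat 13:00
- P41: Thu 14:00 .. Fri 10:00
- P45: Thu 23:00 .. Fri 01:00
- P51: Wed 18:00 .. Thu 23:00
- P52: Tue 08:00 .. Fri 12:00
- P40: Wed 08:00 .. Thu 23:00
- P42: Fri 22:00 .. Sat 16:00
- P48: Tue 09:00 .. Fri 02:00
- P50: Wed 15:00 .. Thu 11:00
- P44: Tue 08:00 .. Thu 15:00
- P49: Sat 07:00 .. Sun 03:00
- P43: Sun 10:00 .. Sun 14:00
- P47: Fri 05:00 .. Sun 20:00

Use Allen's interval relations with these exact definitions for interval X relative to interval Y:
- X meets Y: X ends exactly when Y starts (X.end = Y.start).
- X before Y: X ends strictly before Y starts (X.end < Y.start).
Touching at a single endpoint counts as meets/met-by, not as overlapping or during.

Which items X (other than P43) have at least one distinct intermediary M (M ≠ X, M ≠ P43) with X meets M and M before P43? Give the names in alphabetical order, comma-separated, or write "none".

Target P43 = [Sun 10:00, Sun 14:00].
Intermediaries M with M before P43: P40, P41, P42, P44, P45, P46, P48, P49, P50, P51, P52, P53.
Via P40 — items with X meets P40: none.
Via P41 — items with X meets P41: none.
Via P42 — items with X meets P42: none.
Via P44 — items with X meets P44: none.
Via P45 — items with X meets P45: P40, P51.
Via P46 — items with X meets P46: P53.
Via P48 — items with X meets P48: none.
Via P49 — items with X meets P49: none.
Via P50 — items with X meets P50: none.
Via P51 — items with X meets P51: none.
Via P52 — items with X meets P52: none.
Via P53 — items with X meets P53: none.
Union: P40, P51, P53.

P40, P51, P53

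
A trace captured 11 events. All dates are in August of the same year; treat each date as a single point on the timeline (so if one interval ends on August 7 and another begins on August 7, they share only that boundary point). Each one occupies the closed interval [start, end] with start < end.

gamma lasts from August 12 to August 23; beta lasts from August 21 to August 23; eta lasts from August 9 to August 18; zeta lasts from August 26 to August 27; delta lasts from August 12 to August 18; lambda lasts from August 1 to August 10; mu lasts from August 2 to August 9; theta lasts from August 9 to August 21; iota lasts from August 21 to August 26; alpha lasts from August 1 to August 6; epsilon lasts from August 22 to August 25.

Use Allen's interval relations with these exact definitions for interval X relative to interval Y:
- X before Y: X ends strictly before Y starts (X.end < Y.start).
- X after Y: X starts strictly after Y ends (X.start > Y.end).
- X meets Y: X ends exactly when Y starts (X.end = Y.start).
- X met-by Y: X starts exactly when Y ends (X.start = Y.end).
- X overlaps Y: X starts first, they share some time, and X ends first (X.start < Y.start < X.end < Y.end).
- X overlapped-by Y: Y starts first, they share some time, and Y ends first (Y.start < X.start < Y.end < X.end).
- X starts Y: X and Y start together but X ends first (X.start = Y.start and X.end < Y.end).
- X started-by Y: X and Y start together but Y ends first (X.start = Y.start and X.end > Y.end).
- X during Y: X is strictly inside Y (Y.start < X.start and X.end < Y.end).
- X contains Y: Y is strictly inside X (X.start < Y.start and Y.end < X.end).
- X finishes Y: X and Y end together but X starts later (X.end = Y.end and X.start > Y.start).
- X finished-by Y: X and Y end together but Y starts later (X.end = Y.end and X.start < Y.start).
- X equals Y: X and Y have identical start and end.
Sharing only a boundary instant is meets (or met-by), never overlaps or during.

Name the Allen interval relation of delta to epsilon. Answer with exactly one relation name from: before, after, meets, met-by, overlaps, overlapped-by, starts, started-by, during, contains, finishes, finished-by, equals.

delta = [August 12, August 18]; epsilon = [August 22, August 25].
Compare endpoints: delta.start < epsilon.start, delta.start < epsilon.end, delta.end < epsilon.start, delta.end < epsilon.end.
That pattern is 'before'.

before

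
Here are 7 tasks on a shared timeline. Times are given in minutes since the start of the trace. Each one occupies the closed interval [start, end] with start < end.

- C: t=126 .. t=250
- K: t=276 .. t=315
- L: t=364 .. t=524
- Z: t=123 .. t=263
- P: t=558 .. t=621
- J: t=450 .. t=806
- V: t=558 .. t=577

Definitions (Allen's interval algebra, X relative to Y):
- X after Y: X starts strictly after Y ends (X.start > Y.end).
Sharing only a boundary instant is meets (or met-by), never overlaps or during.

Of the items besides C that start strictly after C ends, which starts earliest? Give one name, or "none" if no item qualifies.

K

Target C = [t=126, t=250].
J [t=450, t=806] → after → candidate.
K [t=276, t=315] → after → candidate.
L [t=364, t=524] → after → candidate.
P [t=558, t=621] → after → candidate.
V [t=558, t=577] → after → candidate.
Z [t=123, t=263] → contains → excluded.
Among candidates, earliest start is t=276 → K.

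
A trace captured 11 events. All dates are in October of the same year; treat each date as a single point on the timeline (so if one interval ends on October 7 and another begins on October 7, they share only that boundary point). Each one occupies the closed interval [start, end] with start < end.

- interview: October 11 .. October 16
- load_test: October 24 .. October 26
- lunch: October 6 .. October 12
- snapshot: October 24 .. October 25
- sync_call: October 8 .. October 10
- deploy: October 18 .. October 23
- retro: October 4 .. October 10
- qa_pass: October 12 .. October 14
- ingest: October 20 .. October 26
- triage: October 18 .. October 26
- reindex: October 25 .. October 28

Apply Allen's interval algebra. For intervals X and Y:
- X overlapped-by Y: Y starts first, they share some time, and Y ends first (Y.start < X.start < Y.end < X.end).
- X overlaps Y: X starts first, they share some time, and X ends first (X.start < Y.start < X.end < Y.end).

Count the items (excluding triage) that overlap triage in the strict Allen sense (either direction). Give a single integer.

1

Target triage = [October 18, October 26].
deploy [October 18, October 23] → starts → no.
ingest [October 20, October 26] → finishes → no.
interview [October 11, October 16] → before → no.
load_test [October 24, October 26] → finishes → no.
lunch [October 6, October 12] → before → no.
qa_pass [October 12, October 14] → before → no.
reindex [October 25, October 28] → overlapped-by → counts.
retro [October 4, October 10] → before → no.
snapshot [October 24, October 25] → during → no.
sync_call [October 8, October 10] → before → no.
Total: 1.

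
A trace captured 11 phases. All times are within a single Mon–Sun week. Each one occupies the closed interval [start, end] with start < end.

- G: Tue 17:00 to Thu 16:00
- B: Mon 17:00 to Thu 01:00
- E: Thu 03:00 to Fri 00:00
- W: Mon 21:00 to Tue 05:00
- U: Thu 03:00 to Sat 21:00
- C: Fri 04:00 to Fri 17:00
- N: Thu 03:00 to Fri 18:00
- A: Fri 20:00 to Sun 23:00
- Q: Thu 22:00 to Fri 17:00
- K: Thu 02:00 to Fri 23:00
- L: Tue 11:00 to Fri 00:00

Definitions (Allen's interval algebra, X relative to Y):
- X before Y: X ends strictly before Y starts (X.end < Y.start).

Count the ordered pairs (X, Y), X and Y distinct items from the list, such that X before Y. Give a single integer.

Checking all 110 ordered pairs for relation 'before'; matching pairs in alphabetical order:
(B, A): B before A ✓
(B, C): B before C ✓
(B, E): B before E ✓
(B, K): B before K ✓
(B, N): B before N ✓
(B, Q): B before Q ✓
(B, U): B before U ✓
(C, A): C before A ✓
(E, A): E before A ✓
(E, C): E before C ✓
(G, A): G before A ✓
(G, C): G before C ✓
(G, Q): G before Q ✓
(L, A): L before A ✓
(L, C): L before C ✓
(N, A): N before A ✓
(Q, A): Q before A ✓
(W, A): W before A ✓
(W, C): W before C ✓
(W, E): W before E ✓
(W, G): W before G ✓
(W, K): W before K ✓
(W, L): W before L ✓
(W, N): W before N ✓
... plus 2 further pairs not listed.
Count: 26.

26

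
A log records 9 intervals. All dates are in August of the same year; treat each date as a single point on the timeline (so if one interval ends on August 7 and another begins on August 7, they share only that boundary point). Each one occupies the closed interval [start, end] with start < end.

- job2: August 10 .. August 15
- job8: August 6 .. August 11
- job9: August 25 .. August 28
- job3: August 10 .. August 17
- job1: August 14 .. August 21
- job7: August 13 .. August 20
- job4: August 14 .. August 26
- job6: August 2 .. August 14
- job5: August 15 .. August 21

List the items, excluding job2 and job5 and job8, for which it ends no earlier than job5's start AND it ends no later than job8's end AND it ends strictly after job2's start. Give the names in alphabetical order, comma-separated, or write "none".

none

Conditions: its end is no earlier than job5's start (X.end >= August 15) AND its end is no later than job8's end (X.end <= August 11) AND its end is strictly after job2's start (X.end > August 10).
job1: end August 21 >= August 15? ✓; end August 21 <= August 11? ✗; end August 21 > August 10? ✓ → no.
job3: end August 17 >= August 15? ✓; end August 17 <= August 11? ✗; end August 17 > August 10? ✓ → no.
job4: end August 26 >= August 15? ✓; end August 26 <= August 11? ✗; end August 26 > August 10? ✓ → no.
job6: end August 14 >= August 15? ✗; end August 14 <= August 11? ✗; end August 14 > August 10? ✓ → no.
job7: end August 20 >= August 15? ✓; end August 20 <= August 11? ✗; end August 20 > August 10? ✓ → no.
job9: end August 28 >= August 15? ✓; end August 28 <= August 11? ✗; end August 28 > August 10? ✓ → no.
Result: none.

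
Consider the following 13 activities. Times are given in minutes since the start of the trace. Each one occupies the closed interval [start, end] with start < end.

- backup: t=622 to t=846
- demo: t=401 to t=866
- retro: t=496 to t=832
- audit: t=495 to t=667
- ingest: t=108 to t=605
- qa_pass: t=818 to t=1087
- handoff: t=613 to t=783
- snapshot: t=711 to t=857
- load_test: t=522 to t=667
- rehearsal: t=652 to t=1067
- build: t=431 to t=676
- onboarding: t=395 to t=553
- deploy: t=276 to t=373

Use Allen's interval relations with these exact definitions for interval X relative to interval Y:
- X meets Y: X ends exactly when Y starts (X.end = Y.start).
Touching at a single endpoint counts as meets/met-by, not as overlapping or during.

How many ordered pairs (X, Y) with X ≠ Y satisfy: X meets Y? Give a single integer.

0

Checking all 156 ordered pairs for relation 'meets'; matching pairs in alphabetical order:
No pair satisfies it.
Count: 0.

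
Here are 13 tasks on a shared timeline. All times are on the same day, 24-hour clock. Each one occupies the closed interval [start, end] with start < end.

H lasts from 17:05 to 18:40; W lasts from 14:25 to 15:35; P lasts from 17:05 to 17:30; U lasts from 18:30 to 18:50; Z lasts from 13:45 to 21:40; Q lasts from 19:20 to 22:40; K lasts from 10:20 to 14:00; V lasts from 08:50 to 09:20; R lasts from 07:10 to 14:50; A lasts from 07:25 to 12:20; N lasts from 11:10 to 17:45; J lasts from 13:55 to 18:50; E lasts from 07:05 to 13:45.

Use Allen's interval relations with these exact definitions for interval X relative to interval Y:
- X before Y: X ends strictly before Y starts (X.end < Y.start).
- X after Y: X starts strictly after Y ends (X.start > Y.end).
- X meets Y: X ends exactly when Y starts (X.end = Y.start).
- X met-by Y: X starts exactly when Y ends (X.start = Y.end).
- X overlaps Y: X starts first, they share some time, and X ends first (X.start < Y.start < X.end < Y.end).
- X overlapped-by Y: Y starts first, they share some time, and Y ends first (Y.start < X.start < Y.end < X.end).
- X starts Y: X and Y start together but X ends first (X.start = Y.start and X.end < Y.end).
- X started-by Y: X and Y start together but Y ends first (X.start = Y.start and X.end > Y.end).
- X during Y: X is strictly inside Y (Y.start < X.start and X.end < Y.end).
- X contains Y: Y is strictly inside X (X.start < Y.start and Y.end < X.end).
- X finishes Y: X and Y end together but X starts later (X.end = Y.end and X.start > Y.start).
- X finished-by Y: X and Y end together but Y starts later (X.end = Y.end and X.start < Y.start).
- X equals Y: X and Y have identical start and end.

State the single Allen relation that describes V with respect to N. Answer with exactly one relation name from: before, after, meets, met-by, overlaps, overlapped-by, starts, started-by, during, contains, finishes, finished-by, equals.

V = [08:50, 09:20]; N = [11:10, 17:45].
Compare endpoints: V.start < N.start, V.start < N.end, V.end < N.start, V.end < N.end.
That pattern is 'before'.

before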